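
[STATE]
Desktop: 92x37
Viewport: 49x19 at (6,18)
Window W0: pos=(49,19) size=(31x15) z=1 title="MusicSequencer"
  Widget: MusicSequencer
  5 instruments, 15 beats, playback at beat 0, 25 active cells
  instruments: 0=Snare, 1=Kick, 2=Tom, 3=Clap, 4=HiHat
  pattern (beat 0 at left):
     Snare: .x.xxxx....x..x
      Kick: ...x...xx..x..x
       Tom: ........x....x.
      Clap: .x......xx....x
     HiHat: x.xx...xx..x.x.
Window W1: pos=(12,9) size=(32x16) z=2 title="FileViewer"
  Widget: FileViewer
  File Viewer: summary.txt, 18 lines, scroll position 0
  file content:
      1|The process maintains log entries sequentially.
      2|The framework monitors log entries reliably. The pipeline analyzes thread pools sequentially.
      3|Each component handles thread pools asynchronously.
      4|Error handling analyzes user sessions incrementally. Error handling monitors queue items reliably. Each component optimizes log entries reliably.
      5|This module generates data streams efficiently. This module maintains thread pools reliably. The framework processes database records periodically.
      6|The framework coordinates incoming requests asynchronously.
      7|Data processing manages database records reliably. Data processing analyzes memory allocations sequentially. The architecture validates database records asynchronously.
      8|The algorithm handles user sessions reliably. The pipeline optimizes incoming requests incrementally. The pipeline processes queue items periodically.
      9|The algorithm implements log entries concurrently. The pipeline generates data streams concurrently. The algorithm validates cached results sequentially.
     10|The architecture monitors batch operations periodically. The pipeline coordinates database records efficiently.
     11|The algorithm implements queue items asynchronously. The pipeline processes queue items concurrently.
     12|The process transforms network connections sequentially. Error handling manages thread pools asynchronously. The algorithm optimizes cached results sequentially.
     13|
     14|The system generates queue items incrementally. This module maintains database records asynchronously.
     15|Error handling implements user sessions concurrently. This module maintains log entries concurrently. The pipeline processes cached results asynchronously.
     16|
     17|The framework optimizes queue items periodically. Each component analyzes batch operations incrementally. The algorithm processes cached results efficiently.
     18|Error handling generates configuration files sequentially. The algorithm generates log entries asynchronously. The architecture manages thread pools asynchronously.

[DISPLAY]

      ┃Data processing manages datab░┃           
      ┃The algorithm handles user se░┃     ┏━━━━━
      ┃The algorithm implements log ░┃     ┃ Musi
      ┃The architecture monitors bat░┃     ┠─────
      ┃The algorithm implements queu░┃     ┃     
      ┃The process transforms networ▼┃     ┃ Snar
      ┗━━━━━━━━━━━━━━━━━━━━━━━━━━━━━━┛     ┃  Kic
                                           ┃   To
                                           ┃  Cla
                                           ┃ HiHa
                                           ┃     
                                           ┃     
                                           ┃     
                                           ┃     
                                           ┃     
                                           ┗━━━━━
                                                 
                                                 
                                                 


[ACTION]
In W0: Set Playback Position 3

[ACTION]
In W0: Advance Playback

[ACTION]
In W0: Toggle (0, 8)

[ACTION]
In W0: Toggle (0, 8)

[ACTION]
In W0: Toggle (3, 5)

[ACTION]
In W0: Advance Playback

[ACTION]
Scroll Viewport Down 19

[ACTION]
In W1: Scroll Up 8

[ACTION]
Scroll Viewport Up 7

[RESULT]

      ┠──────────────────────────────┨           
      ┃The process maintains log ent▲┃           
      ┃The framework monitors log en█┃           
      ┃Each component handles thread░┃           
      ┃Error handling analyzes user ░┃           
      ┃This module generates data st░┃           
      ┃The framework coordinates inc░┃           
      ┃Data processing manages datab░┃           
      ┃The algorithm handles user se░┃     ┏━━━━━
      ┃The algorithm implements log ░┃     ┃ Musi
      ┃The architecture monitors bat░┃     ┠─────
      ┃The algorithm implements queu░┃     ┃     
      ┃The process transforms networ▼┃     ┃ Snar
      ┗━━━━━━━━━━━━━━━━━━━━━━━━━━━━━━┛     ┃  Kic
                                           ┃   To
                                           ┃  Cla
                                           ┃ HiHa
                                           ┃     
                                           ┃     


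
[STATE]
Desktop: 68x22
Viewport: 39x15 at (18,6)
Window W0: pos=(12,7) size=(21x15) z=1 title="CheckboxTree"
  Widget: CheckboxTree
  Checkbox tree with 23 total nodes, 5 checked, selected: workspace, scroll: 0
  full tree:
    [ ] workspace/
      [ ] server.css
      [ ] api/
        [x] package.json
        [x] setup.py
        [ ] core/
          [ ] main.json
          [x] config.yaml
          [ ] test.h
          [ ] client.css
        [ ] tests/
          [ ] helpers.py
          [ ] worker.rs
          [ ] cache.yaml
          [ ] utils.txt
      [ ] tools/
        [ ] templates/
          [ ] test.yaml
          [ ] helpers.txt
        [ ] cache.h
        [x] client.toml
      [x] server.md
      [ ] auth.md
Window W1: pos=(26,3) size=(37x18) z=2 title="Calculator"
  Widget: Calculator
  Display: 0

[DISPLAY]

        ┃                              
━━━━━━━━┃┌───┬───┬───┬───┐             
kboxTree┃│ 7 │ 8 │ 9 │ ÷ │             
────────┃├───┼───┼───┼───┤             
workspac┃│ 4 │ 5 │ 6 │ × │             
] server┃├───┼───┼───┼───┤             
] api/  ┃│ 1 │ 2 │ 3 │ - │             
[x] pack┃├───┼───┼───┼───┤             
[x] setu┃│ 0 │ . │ = │ + │             
[-] core┃├───┼───┼───┼───┤             
  [ ] ma┃│ C │ MC│ MR│ M+│             
  [x] co┃└───┴───┴───┴───┘             
  [ ] te┃                              
  [ ] cl┃                              
[ ] test┗━━━━━━━━━━━━━━━━━━━━━━━━━━━━━━


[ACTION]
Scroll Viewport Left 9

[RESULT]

                 ┃                     
   ┏━━━━━━━━━━━━━┃┌───┬───┬───┬───┐    
   ┃ CheckboxTree┃│ 7 │ 8 │ 9 │ ÷ │    
   ┠─────────────┃├───┼───┼───┼───┤    
   ┃>[-] workspac┃│ 4 │ 5 │ 6 │ × │    
   ┃   [ ] server┃├───┼───┼───┼───┤    
   ┃   [-] api/  ┃│ 1 │ 2 │ 3 │ - │    
   ┃     [x] pack┃├───┼───┼───┼───┤    
   ┃     [x] setu┃│ 0 │ . │ = │ + │    
   ┃     [-] core┃├───┼───┼───┼───┤    
   ┃       [ ] ma┃│ C │ MC│ MR│ M+│    
   ┃       [x] co┃└───┴───┴───┴───┘    
   ┃       [ ] te┃                     
   ┃       [ ] cl┃                     
   ┃     [ ] test┗━━━━━━━━━━━━━━━━━━━━━


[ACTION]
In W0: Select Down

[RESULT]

                 ┃                     
   ┏━━━━━━━━━━━━━┃┌───┬───┬───┬───┐    
   ┃ CheckboxTree┃│ 7 │ 8 │ 9 │ ÷ │    
   ┠─────────────┃├───┼───┼───┼───┤    
   ┃ [-] workspac┃│ 4 │ 5 │ 6 │ × │    
   ┃>  [ ] server┃├───┼───┼───┼───┤    
   ┃   [-] api/  ┃│ 1 │ 2 │ 3 │ - │    
   ┃     [x] pack┃├───┼───┼───┼───┤    
   ┃     [x] setu┃│ 0 │ . │ = │ + │    
   ┃     [-] core┃├───┼───┼───┼───┤    
   ┃       [ ] ma┃│ C │ MC│ MR│ M+│    
   ┃       [x] co┃└───┴───┴───┴───┘    
   ┃       [ ] te┃                     
   ┃       [ ] cl┃                     
   ┃     [ ] test┗━━━━━━━━━━━━━━━━━━━━━


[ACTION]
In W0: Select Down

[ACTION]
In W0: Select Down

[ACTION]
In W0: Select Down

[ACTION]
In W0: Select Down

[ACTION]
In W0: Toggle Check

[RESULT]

                 ┃                     
   ┏━━━━━━━━━━━━━┃┌───┬───┬───┬───┐    
   ┃ CheckboxTree┃│ 7 │ 8 │ 9 │ ÷ │    
   ┠─────────────┃├───┼───┼───┼───┤    
   ┃ [-] workspac┃│ 4 │ 5 │ 6 │ × │    
   ┃   [ ] server┃├───┼───┼───┼───┤    
   ┃   [-] api/  ┃│ 1 │ 2 │ 3 │ - │    
   ┃     [x] pack┃├───┼───┼───┼───┤    
   ┃     [x] setu┃│ 0 │ . │ = │ + │    
   ┃>    [x] core┃├───┼───┼───┼───┤    
   ┃       [x] ma┃│ C │ MC│ MR│ M+│    
   ┃       [x] co┃└───┴───┴───┴───┘    
   ┃       [x] te┃                     
   ┃       [x] cl┃                     
   ┃     [ ] test┗━━━━━━━━━━━━━━━━━━━━━


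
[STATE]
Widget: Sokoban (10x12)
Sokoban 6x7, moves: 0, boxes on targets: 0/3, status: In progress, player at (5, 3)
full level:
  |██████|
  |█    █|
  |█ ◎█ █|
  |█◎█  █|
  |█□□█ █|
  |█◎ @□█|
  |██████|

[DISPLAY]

██████    
█    █    
█ ◎█ █    
█◎█  █    
█□□█ █    
█◎ @□█    
██████    
Moves: 0  
          
          
          
          


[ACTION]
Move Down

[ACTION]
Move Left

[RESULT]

██████    
█    █    
█ ◎█ █    
█◎█  █    
█□□█ █    
█◎@ □█    
██████    
Moves: 1  
          
          
          
          


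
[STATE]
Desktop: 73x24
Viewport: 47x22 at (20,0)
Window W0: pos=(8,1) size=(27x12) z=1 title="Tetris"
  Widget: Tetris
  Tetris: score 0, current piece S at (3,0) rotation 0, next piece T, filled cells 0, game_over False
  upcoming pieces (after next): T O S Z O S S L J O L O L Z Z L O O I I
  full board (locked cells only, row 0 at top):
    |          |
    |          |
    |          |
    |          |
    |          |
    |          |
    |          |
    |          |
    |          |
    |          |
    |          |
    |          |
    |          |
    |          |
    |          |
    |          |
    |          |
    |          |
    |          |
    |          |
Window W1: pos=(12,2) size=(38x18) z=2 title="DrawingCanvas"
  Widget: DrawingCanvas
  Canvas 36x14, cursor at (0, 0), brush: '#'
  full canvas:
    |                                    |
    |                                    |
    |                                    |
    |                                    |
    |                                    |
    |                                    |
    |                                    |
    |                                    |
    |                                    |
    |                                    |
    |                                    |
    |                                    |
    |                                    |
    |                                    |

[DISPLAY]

                                               
━━━━━━━━━━━━━━┓                                
━━━━━━━━━━━━━━━━━━━━━━━━━━━━━┓                 
gCanvas                      ┃                 
─────────────────────────────┨                 
                             ┃                 
                             ┃                 
                             ┃                 
                             ┃                 
                             ┃                 
                             ┃                 
                             ┃                 
                             ┃                 
                             ┃                 
                             ┃                 
                             ┃                 
                             ┃                 
                             ┃                 
                             ┃                 
━━━━━━━━━━━━━━━━━━━━━━━━━━━━━┛                 
                                               
                                               


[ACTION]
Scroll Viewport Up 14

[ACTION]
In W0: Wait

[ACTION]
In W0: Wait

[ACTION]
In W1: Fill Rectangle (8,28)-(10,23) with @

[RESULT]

                                               
━━━━━━━━━━━━━━┓                                
━━━━━━━━━━━━━━━━━━━━━━━━━━━━━┓                 
gCanvas                      ┃                 
─────────────────────────────┨                 
                             ┃                 
                             ┃                 
                             ┃                 
                             ┃                 
                             ┃                 
                             ┃                 
                             ┃                 
                             ┃                 
                @@@@@@       ┃                 
                @@@@@@       ┃                 
                @@@@@@       ┃                 
                             ┃                 
                             ┃                 
                             ┃                 
━━━━━━━━━━━━━━━━━━━━━━━━━━━━━┛                 
                                               
                                               


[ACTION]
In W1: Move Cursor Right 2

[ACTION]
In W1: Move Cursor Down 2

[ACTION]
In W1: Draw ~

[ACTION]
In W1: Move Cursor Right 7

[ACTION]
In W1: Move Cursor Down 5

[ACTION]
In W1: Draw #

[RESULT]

                                               
━━━━━━━━━━━━━━┓                                
━━━━━━━━━━━━━━━━━━━━━━━━━━━━━┓                 
gCanvas                      ┃                 
─────────────────────────────┨                 
                             ┃                 
                             ┃                 
                             ┃                 
                             ┃                 
                             ┃                 
                             ┃                 
                             ┃                 
  #                          ┃                 
                @@@@@@       ┃                 
                @@@@@@       ┃                 
                @@@@@@       ┃                 
                             ┃                 
                             ┃                 
                             ┃                 
━━━━━━━━━━━━━━━━━━━━━━━━━━━━━┛                 
                                               
                                               


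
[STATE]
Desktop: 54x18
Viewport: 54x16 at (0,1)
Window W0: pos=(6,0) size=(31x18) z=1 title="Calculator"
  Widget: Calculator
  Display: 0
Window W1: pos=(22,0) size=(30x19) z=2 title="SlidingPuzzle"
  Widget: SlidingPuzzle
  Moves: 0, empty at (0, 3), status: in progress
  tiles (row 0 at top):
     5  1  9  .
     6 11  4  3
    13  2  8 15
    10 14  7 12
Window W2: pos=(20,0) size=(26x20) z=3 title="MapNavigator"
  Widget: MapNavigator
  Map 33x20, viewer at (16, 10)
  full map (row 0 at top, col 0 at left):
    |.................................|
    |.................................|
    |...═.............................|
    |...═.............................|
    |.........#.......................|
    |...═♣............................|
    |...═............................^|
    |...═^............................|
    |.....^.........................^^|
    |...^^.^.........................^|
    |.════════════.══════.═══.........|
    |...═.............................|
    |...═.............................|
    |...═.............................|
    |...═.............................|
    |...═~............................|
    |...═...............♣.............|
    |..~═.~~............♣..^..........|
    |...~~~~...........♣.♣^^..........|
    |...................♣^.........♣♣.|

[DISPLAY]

      ┃ Calculator  ┃ MapNavigator           ┃     ┃  
      ┠─────────────┠────────────────────────┨─────┨  
      ┃             ┃........................┃     ┃  
      ┃┌───┬───┬───┬┃........................┃     ┃  
      ┃│ 7 │ 8 │ 9 │┃.....#..................┃     ┃  
      ┃├───┼───┼───┼┃♣.......................┃     ┃  
      ┃│ 4 │ 5 │ 6 │┃........................┃     ┃  
      ┃├───┼───┼───┼┃^.......................┃     ┃  
      ┃│ 1 │ 2 │ 3 │┃.^......................┃     ┃  
      ┃├───┼───┼───┼┃^.^.....................┃     ┃  
      ┃│ 0 │ . │ = │┃═════════.══@═══.═══....┃     ┃  
      ┃├───┼───┼───┼┃........................┃     ┃  
      ┃│ C │ MC│ MR│┃........................┃     ┃  
      ┃└───┴───┴───┴┃........................┃     ┃  
      ┃             ┃........................┃     ┃  
      ┃             ┃~.......................┃     ┃  


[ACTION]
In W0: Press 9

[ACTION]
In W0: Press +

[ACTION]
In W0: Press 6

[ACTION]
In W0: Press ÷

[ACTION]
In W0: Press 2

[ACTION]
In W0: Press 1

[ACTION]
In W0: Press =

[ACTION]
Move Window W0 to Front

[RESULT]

      ┃ Calculator                  ┃        ┃     ┃  
      ┠─────────────────────────────┨────────┨─────┨  
      ┃                 0.7142857143┃........┃     ┃  
      ┃┌───┬───┬───┬───┐            ┃........┃     ┃  
      ┃│ 7 │ 8 │ 9 │ ÷ │            ┃........┃     ┃  
      ┃├───┼───┼───┼───┤            ┃........┃     ┃  
      ┃│ 4 │ 5 │ 6 │ × │            ┃........┃     ┃  
      ┃├───┼───┼───┼───┤            ┃........┃     ┃  
      ┃│ 1 │ 2 │ 3 │ - │            ┃........┃     ┃  
      ┃├───┼───┼───┼───┤            ┃........┃     ┃  
      ┃│ 0 │ . │ = │ + │            ┃.═══....┃     ┃  
      ┃├───┼───┼───┼───┤            ┃........┃     ┃  
      ┃│ C │ MC│ MR│ M+│            ┃........┃     ┃  
      ┃└───┴───┴───┴───┘            ┃........┃     ┃  
      ┃                             ┃........┃     ┃  
      ┃                             ┃........┃     ┃  


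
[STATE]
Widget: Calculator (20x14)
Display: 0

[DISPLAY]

                   0
┌───┬───┬───┬───┐   
│ 7 │ 8 │ 9 │ ÷ │   
├───┼───┼───┼───┤   
│ 4 │ 5 │ 6 │ × │   
├───┼───┼───┼───┤   
│ 1 │ 2 │ 3 │ - │   
├───┼───┼───┼───┤   
│ 0 │ . │ = │ + │   
├───┼───┼───┼───┤   
│ C │ MC│ MR│ M+│   
└───┴───┴───┴───┘   
                    
                    


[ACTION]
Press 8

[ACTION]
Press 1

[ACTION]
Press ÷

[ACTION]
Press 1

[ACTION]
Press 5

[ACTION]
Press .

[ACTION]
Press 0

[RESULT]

                15.0
┌───┬───┬───┬───┐   
│ 7 │ 8 │ 9 │ ÷ │   
├───┼───┼───┼───┤   
│ 4 │ 5 │ 6 │ × │   
├───┼───┼───┼───┤   
│ 1 │ 2 │ 3 │ - │   
├───┼───┼───┼───┤   
│ 0 │ . │ = │ + │   
├───┼───┼───┼───┤   
│ C │ MC│ MR│ M+│   
└───┴───┴───┴───┘   
                    
                    


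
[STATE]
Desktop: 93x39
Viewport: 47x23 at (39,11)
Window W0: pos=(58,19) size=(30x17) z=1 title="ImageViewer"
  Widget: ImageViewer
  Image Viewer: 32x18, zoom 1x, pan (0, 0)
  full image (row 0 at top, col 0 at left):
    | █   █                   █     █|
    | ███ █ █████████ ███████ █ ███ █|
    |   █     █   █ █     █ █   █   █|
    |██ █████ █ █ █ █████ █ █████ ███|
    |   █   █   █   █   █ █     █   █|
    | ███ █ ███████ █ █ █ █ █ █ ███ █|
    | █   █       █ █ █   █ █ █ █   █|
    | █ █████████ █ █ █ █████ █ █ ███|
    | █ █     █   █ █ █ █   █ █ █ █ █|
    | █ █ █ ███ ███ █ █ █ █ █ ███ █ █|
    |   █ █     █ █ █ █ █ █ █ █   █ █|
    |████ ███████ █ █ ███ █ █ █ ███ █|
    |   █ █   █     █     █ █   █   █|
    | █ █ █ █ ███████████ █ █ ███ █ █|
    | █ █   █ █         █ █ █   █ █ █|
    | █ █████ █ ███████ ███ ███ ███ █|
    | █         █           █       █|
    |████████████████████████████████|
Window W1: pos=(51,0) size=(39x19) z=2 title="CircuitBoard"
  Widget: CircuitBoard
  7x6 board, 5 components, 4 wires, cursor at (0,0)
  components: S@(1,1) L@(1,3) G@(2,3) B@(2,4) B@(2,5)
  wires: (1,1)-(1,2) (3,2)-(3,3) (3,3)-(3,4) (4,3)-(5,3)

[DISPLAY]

            ┃                                  
            ┃4               ·                 
            ┃                │                 
            ┃5               ·                 
            ┃Cursor: (0,0)                     
            ┃                                  
            ┃                                  
            ┗━━━━━━━━━━━━━━━━━━━━━━━━━━━━━━━━━━
                   ┏━━━━━━━━━━━━━━━━━━━━━━━━━━━
                   ┃ ImageViewer               
                   ┠───────────────────────────
                   ┃ █   █                   █ 
                   ┃ ███ █ █████████ ███████ █ 
                   ┃   █     █   █ █     █ █   
                   ┃██ █████ █ █ █ █████ █ ████
                   ┃   █   █   █   █   █ █     
                   ┃ ███ █ ███████ █ █ █ █ █ █ 
                   ┃ █   █       █ █ █   █ █ █ 
                   ┃ █ █████████ █ █ █ █████ █ 
                   ┃ █ █     █   █ █ █ █   █ █ 
                   ┃ █ █ █ ███ ███ █ █ █ █ █ ██
                   ┃   █ █     █ █ █ █ █ █ █ █ 
                   ┃████ ███████ █ █ ███ █ █ █ 


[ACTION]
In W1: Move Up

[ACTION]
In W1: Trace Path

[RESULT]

            ┃                                  
            ┃4               ·                 
            ┃                │                 
            ┃5               ·                 
            ┃Cursor: (0,0)  Trace: No connectio
            ┃                                  
            ┃                                  
            ┗━━━━━━━━━━━━━━━━━━━━━━━━━━━━━━━━━━
                   ┏━━━━━━━━━━━━━━━━━━━━━━━━━━━
                   ┃ ImageViewer               
                   ┠───────────────────────────
                   ┃ █   █                   █ 
                   ┃ ███ █ █████████ ███████ █ 
                   ┃   █     █   █ █     █ █   
                   ┃██ █████ █ █ █ █████ █ ████
                   ┃   █   █   █   █   █ █     
                   ┃ ███ █ ███████ █ █ █ █ █ █ 
                   ┃ █   █       █ █ █   █ █ █ 
                   ┃ █ █████████ █ █ █ █████ █ 
                   ┃ █ █     █   █ █ █ █   █ █ 
                   ┃ █ █ █ ███ ███ █ █ █ █ █ ██
                   ┃   █ █     █ █ █ █ █ █ █ █ 
                   ┃████ ███████ █ █ ███ █ █ █ 


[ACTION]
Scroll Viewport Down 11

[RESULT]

            ┃                                  
            ┃                                  
            ┗━━━━━━━━━━━━━━━━━━━━━━━━━━━━━━━━━━
                   ┏━━━━━━━━━━━━━━━━━━━━━━━━━━━
                   ┃ ImageViewer               
                   ┠───────────────────────────
                   ┃ █   █                   █ 
                   ┃ ███ █ █████████ ███████ █ 
                   ┃   █     █   █ █     █ █   
                   ┃██ █████ █ █ █ █████ █ ████
                   ┃   █   █   █   █   █ █     
                   ┃ ███ █ ███████ █ █ █ █ █ █ 
                   ┃ █   █       █ █ █   █ █ █ 
                   ┃ █ █████████ █ █ █ █████ █ 
                   ┃ █ █     █   █ █ █ █   █ █ 
                   ┃ █ █ █ ███ ███ █ █ █ █ █ ██
                   ┃   █ █     █ █ █ █ █ █ █ █ 
                   ┃████ ███████ █ █ ███ █ █ █ 
                   ┃   █ █   █     █     █ █   
                   ┗━━━━━━━━━━━━━━━━━━━━━━━━━━━
                                               
                                               
                                               


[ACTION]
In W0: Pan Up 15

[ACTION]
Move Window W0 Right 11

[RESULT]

            ┃                                  
            ┃                                  
            ┗━━━━━━━━━━━━━━━━━━━━━━━━━━━━━━━━━━
                        ┏━━━━━━━━━━━━━━━━━━━━━━
                        ┃ ImageViewer          
                        ┠──────────────────────
                        ┃ █   █                
                        ┃ ███ █ █████████ █████
                        ┃   █     █   █ █     █
                        ┃██ █████ █ █ █ █████ █
                        ┃   █   █   █   █   █ █
                        ┃ ███ █ ███████ █ █ █ █
                        ┃ █   █       █ █ █   █
                        ┃ █ █████████ █ █ █ ███
                        ┃ █ █     █   █ █ █ █  
                        ┃ █ █ █ ███ ███ █ █ █ █
                        ┃   █ █     █ █ █ █ █ █
                        ┃████ ███████ █ █ ███ █
                        ┃   █ █   █     █     █
                        ┗━━━━━━━━━━━━━━━━━━━━━━
                                               
                                               
                                               


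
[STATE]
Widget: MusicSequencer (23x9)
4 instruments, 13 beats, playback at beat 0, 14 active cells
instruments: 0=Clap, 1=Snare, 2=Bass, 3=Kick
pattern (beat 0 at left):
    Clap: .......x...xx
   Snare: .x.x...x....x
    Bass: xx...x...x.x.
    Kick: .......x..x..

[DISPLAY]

      ▼123456789012    
  Clap·······█···██    
 Snare·█·█···█····█    
  Bass██···█···█·█·    
  Kick·······█··█··    
                       
                       
                       
                       


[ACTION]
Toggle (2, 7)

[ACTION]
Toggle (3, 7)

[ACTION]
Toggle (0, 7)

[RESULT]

      ▼123456789012    
  Clap···········██    
 Snare·█·█···█····█    
  Bass██···█·█·█·█·    
  Kick··········█··    
                       
                       
                       
                       


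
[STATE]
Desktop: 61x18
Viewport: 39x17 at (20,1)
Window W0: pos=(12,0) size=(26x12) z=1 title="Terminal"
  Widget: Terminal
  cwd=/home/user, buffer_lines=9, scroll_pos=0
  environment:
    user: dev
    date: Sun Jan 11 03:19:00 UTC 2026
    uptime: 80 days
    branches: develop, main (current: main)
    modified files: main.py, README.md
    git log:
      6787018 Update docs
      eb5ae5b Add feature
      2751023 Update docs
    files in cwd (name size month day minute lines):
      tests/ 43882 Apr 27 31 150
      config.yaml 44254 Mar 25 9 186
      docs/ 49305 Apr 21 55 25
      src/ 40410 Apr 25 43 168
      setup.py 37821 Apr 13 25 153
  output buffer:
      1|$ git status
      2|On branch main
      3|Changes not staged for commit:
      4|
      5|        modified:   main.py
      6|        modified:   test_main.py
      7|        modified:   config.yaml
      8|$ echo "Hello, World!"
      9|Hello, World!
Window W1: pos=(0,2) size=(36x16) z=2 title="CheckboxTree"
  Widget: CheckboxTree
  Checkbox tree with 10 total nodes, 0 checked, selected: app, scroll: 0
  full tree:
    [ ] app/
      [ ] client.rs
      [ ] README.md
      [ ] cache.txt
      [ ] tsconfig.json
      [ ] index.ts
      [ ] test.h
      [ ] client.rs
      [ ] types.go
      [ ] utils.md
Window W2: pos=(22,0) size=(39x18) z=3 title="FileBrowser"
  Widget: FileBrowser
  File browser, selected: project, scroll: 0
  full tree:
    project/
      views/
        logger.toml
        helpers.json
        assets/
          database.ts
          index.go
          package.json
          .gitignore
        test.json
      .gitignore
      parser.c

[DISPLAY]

al┃ FileBrowser                        
━━┠────────────────────────────────────
  ┃> [-] project/                      
──┃    [+] views/                      
  ┃    .gitignore                      
  ┃    parser.c                        
  ┃                                    
  ┃                                    
n ┃                                    
  ┃                                    
  ┃                                    
  ┃                                    
  ┃                                    
  ┃                                    
  ┃                                    
  ┃                                    
━━┗━━━━━━━━━━━━━━━━━━━━━━━━━━━━━━━━━━━━


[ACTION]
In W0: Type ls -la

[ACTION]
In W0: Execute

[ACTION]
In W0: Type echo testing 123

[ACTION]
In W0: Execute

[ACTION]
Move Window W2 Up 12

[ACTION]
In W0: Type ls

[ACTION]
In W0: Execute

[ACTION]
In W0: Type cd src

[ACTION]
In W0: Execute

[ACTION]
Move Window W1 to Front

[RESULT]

al┃ FileBrowser                        
━━━━━━━━━━━━━━━┓───────────────────────
               ┃/                      
───────────────┨/                      
               ┃e                      
               ┃                       
               ┃                       
               ┃                       
n              ┃                       
               ┃                       
               ┃                       
               ┃                       
               ┃                       
               ┃                       
               ┃                       
               ┃                       
━━━━━━━━━━━━━━━┛━━━━━━━━━━━━━━━━━━━━━━━


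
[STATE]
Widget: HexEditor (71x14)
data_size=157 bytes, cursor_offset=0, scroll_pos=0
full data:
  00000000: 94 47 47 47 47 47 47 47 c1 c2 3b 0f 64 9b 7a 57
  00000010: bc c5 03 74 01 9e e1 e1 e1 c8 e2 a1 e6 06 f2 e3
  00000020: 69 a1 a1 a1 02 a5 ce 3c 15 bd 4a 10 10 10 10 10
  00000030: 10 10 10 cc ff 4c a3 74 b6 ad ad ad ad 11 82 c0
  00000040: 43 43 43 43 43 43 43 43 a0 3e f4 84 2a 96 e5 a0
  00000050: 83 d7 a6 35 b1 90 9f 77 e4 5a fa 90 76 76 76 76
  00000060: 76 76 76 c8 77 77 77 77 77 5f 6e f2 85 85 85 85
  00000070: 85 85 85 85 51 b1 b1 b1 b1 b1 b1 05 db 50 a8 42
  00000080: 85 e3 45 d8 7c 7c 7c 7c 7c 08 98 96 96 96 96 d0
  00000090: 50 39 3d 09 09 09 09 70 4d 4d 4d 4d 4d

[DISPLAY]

00000000  94 47 47 47 47 47 47 47  c1 c2 3b 0f 64 9b 7a 57  |.GGGGGGG..
00000010  bc c5 03 74 01 9e e1 e1  e1 c8 e2 a1 e6 06 f2 e3  |...t......
00000020  69 a1 a1 a1 02 a5 ce 3c  15 bd 4a 10 10 10 10 10  |i......<..
00000030  10 10 10 cc ff 4c a3 74  b6 ad ad ad ad 11 82 c0  |.....L.t..
00000040  43 43 43 43 43 43 43 43  a0 3e f4 84 2a 96 e5 a0  |CCCCCCCC.>
00000050  83 d7 a6 35 b1 90 9f 77  e4 5a fa 90 76 76 76 76  |...5...w.Z
00000060  76 76 76 c8 77 77 77 77  77 5f 6e f2 85 85 85 85  |vvv.wwwww_
00000070  85 85 85 85 51 b1 b1 b1  b1 b1 b1 05 db 50 a8 42  |....Q.....
00000080  85 e3 45 d8 7c 7c 7c 7c  7c 08 98 96 96 96 96 d0  |..E.|||||.
00000090  50 39 3d 09 09 09 09 70  4d 4d 4d 4d 4d           |P9=....pMM
                                                                       
                                                                       
                                                                       
                                                                       


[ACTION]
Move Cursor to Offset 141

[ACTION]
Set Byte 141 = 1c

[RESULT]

00000000  94 47 47 47 47 47 47 47  c1 c2 3b 0f 64 9b 7a 57  |.GGGGGGG..
00000010  bc c5 03 74 01 9e e1 e1  e1 c8 e2 a1 e6 06 f2 e3  |...t......
00000020  69 a1 a1 a1 02 a5 ce 3c  15 bd 4a 10 10 10 10 10  |i......<..
00000030  10 10 10 cc ff 4c a3 74  b6 ad ad ad ad 11 82 c0  |.....L.t..
00000040  43 43 43 43 43 43 43 43  a0 3e f4 84 2a 96 e5 a0  |CCCCCCCC.>
00000050  83 d7 a6 35 b1 90 9f 77  e4 5a fa 90 76 76 76 76  |...5...w.Z
00000060  76 76 76 c8 77 77 77 77  77 5f 6e f2 85 85 85 85  |vvv.wwwww_
00000070  85 85 85 85 51 b1 b1 b1  b1 b1 b1 05 db 50 a8 42  |....Q.....
00000080  85 e3 45 d8 7c 7c 7c 7c  7c 08 98 96 96 1C 96 d0  |..E.|||||.
00000090  50 39 3d 09 09 09 09 70  4d 4d 4d 4d 4d           |P9=....pMM
                                                                       
                                                                       
                                                                       
                                                                       


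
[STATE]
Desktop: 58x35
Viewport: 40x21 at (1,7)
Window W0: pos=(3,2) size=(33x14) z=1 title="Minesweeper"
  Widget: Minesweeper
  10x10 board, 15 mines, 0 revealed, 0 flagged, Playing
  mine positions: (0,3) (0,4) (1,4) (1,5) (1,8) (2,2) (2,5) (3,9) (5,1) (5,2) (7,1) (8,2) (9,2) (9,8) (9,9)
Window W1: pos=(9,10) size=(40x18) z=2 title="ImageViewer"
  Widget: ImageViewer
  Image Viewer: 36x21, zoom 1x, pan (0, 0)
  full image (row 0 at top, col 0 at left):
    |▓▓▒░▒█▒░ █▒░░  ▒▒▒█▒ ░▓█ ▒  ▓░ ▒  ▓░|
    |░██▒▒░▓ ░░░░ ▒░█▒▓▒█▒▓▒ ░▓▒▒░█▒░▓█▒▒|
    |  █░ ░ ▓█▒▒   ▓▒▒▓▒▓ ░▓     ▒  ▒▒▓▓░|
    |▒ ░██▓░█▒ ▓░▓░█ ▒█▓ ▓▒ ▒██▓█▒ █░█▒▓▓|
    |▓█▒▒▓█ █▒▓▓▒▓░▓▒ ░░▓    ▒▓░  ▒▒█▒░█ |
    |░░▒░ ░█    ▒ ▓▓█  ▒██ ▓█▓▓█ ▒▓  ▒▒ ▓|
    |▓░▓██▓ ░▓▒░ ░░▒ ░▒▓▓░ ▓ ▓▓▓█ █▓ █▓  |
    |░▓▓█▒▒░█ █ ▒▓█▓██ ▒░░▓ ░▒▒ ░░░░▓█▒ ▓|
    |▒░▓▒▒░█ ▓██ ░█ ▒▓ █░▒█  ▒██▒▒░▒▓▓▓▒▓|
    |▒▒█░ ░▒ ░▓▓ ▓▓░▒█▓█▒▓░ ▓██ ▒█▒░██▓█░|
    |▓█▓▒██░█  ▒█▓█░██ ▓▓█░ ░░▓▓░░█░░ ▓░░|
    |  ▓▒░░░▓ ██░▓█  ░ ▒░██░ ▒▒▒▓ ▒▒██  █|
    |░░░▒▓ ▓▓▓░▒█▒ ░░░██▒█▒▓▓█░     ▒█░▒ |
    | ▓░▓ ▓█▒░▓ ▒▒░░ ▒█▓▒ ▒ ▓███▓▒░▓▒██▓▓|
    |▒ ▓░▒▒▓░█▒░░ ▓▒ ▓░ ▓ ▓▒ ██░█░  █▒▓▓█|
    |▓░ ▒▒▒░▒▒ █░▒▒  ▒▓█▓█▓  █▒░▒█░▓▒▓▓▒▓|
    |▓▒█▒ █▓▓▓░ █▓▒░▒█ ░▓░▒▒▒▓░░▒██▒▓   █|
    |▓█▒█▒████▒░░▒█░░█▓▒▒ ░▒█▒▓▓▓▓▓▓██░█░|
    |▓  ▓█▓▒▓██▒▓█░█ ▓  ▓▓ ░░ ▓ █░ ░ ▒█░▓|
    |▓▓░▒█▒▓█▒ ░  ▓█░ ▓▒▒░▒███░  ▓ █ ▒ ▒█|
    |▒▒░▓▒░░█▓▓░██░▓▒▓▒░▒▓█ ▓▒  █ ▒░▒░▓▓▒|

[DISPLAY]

  ┃■■■■■■■■■■                     ┃     
  ┃■■■■■■■■■■                     ┃     
  ┃■■■■■■■■■■                     ┃     
  ┃■■■■■┏━━━━━━━━━━━━━━━━━━━━━━━━━━━━━━━
  ┃■■■■■┃ ImageViewer                   
  ┃■■■■■┠───────────────────────────────
  ┃■■■■■┃▓▓▒░▒█▒░ █▒░░  ▒▒▒█▒ ░▓█ ▒  ▓░ 
  ┃■■■■■┃░██▒▒░▓ ░░░░ ▒░█▒▓▒█▒▓▒ ░▓▒▒░█▒
  ┗━━━━━┃  █░ ░ ▓█▒▒   ▓▒▒▓▒▓ ░▓     ▒  
        ┃▒ ░██▓░█▒ ▓░▓░█ ▒█▓ ▓▒ ▒██▓█▒ █
        ┃▓█▒▒▓█ █▒▓▓▒▓░▓▒ ░░▓    ▒▓░  ▒▒
        ┃░░▒░ ░█    ▒ ▓▓█  ▒██ ▓█▓▓█ ▒▓ 
        ┃▓░▓██▓ ░▓▒░ ░░▒ ░▒▓▓░ ▓ ▓▓▓█ █▓
        ┃░▓▓█▒▒░█ █ ▒▓█▓██ ▒░░▓ ░▒▒ ░░░░
        ┃▒░▓▒▒░█ ▓██ ░█ ▒▓ █░▒█  ▒██▒▒░▒
        ┃▒▒█░ ░▒ ░▓▓ ▓▓░▒█▓█▒▓░ ▓██ ▒█▒░
        ┃▓█▓▒██░█  ▒█▓█░██ ▓▓█░ ░░▓▓░░█░
        ┃  ▓▒░░░▓ ██░▓█  ░ ▒░██░ ▒▒▒▓ ▒▒
        ┃░░░▒▓ ▓▓▓░▒█▒ ░░░██▒█▒▓▓█░     
        ┃ ▓░▓ ▓█▒░▓ ▒▒░░ ▒█▓▒ ▒ ▓███▓▒░▓
        ┗━━━━━━━━━━━━━━━━━━━━━━━━━━━━━━━


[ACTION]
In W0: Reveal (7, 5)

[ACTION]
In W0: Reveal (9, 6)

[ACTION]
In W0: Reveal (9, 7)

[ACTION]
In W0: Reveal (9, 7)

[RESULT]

  ┃■■■■■■212■                     ┃     
  ┃■■■1111 1■                     ┃     
  ┃■■■1    11                     ┃     
  ┃■■■1 ┏━━━━━━━━━━━━━━━━━━━━━━━━━━━━━━━
  ┃■■■1 ┃ ImageViewer                   
  ┃■■■1 ┠───────────────────────────────
  ┃■■■2 ┃▓▓▒░▒█▒░ █▒░░  ▒▒▒█▒ ░▓█ ▒  ▓░ 
  ┃■■■2 ┃░██▒▒░▓ ░░░░ ▒░█▒▓▒█▒▓▒ ░▓▒▒░█▒
  ┗━━━━━┃  █░ ░ ▓█▒▒   ▓▒▒▓▒▓ ░▓     ▒  
        ┃▒ ░██▓░█▒ ▓░▓░█ ▒█▓ ▓▒ ▒██▓█▒ █
        ┃▓█▒▒▓█ █▒▓▓▒▓░▓▒ ░░▓    ▒▓░  ▒▒
        ┃░░▒░ ░█    ▒ ▓▓█  ▒██ ▓█▓▓█ ▒▓ 
        ┃▓░▓██▓ ░▓▒░ ░░▒ ░▒▓▓░ ▓ ▓▓▓█ █▓
        ┃░▓▓█▒▒░█ █ ▒▓█▓██ ▒░░▓ ░▒▒ ░░░░
        ┃▒░▓▒▒░█ ▓██ ░█ ▒▓ █░▒█  ▒██▒▒░▒
        ┃▒▒█░ ░▒ ░▓▓ ▓▓░▒█▓█▒▓░ ▓██ ▒█▒░
        ┃▓█▓▒██░█  ▒█▓█░██ ▓▓█░ ░░▓▓░░█░
        ┃  ▓▒░░░▓ ██░▓█  ░ ▒░██░ ▒▒▒▓ ▒▒
        ┃░░░▒▓ ▓▓▓░▒█▒ ░░░██▒█▒▓▓█░     
        ┃ ▓░▓ ▓█▒░▓ ▒▒░░ ▒█▓▒ ▒ ▓███▓▒░▓
        ┗━━━━━━━━━━━━━━━━━━━━━━━━━━━━━━━
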